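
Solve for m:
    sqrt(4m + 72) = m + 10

Square both sides: 4m + 72 = (m + 10)^2.
Expand and rearrange: m^2 + 16m + 28 = 0.
Solving gives m = -2 or m = -14.
Check each candidate in the original equation:
  m = -2: sqrt(64) = 8, while m + 10 = 8 — valid.
  m = -14: sqrt(16) = 4, while m + 10 = -4 — extraneous.

m = -2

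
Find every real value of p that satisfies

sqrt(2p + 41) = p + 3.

p = 4

Square both sides: 2p + 41 = (p + 3)^2.
Expand and rearrange: p^2 + 4p - 32 = 0.
Solving gives p = 4 or p = -8.
Check each candidate in the original equation:
  p = 4: sqrt(49) = 7, while p + 3 = 7 — valid.
  p = -8: sqrt(25) = 5, while p + 3 = -5 — extraneous.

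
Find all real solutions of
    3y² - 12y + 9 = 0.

y = 1 or y = 3

Factor: 3(y - 1)(y - 3) = 0.
So y = 1 or y = 3.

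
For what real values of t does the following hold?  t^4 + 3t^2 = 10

Let u = t^2. The equation becomes u^2 + 3u - 10 = 0.
Factor: (u + 5)(u - 2) = 0, so u = -5 or u = 2.
t^2 = -5 < 0 has no real solution.
t^2 = 2 gives t = +/-sqrt(2) ~= +/-1.4142.

t = -1.4142 or t = 1.4142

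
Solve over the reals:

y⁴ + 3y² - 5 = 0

y = -1.0921 or y = 1.0921

Let u = y². The equation becomes u² + 3u - 5 = 0.
By the quadratic formula, u = -3/2 + √(29)/2 or u = -√(29)/2 - 3/2.
y² = -3/2 + √(29)/2 gives y = ±√(-3/2 + √(29)/2) ≈ ±1.0921.
y² = -√(29)/2 - 3/2 < 0 has no real solution.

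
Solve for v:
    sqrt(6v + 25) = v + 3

v = 4

Square both sides: 6v + 25 = (v + 3)^2.
Expand and rearrange: v^2 - 16 = 0.
Solving gives v = 4 or v = -4.
Check each candidate in the original equation:
  v = 4: sqrt(49) = 7, while v + 3 = 7 — valid.
  v = -4: sqrt(1) = 1, while v + 3 = -1 — extraneous.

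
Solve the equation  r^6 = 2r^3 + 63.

r = -1.9129 or r = 2.0801

Let u = r^3. The equation becomes u^2 - 2u - 63 = 0.
Factor: (u - 9)(u + 7) = 0, so u = 9 or u = -7.
r^3 = 9 gives r = (9)^(1/3) ~= 2.0801.
r^3 = -7 gives r = -(7)^(1/3) ~= -1.9129.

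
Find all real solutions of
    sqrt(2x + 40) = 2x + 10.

Square both sides: 2x + 40 = (2x + 10)^2.
Expand and rearrange: 4x^2 + 38x + 60 = 0.
Solving gives x = -2 or x = -7.5.
Check each candidate in the original equation:
  x = -2: sqrt(36) = 6, while 2x + 10 = 6 — valid.
  x = -7.5: sqrt(25) = 5, while 2x + 10 = -5 — extraneous.

x = -2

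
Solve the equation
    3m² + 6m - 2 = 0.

m = -2.291 or m = 0.291

Discriminant: (6)² − 4·3·(-2) = 60.
Quadratic formula: m = (-6 ± √60) / 6.
So m = -1 + √(15)/3 ≈ 0.291 or m = -√(15)/3 - 1 ≈ -2.291.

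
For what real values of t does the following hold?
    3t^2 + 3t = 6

t = -2 or t = 1

Bring every term to one side: 3t^2 + 3t - 6 = 0.
Factor: 3(t - 1)(t + 2) = 0.
So t = 1 or t = -2.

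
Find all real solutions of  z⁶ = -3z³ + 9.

z = -1.6932 or z = 1.2285

Let u = z³. The equation becomes u² + 3u - 9 = 0.
By the quadratic formula, u = -3/2 + 3·√(5)/2 or u = -3·√(5)/2 - 3/2.
z³ = -3/2 + 3·√(5)/2 gives z = ∛(-3/2 + 3·√(5)/2) ≈ 1.2285.
z³ = -3·√(5)/2 - 3/2 gives z = -∛(3/2 + 3·√(5)/2) ≈ -1.6932.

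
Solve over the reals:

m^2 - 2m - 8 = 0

Factor: (m - 4)(m + 2) = 0.
So m = 4 or m = -2.

m = -2 or m = 4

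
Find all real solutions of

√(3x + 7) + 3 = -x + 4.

x = -1

Isolate the radical: √(3x + 7) = -x + 1.
Square both sides: 3x + 7 = (-x + 1)².
Expand and rearrange: x² - 5x - 6 = 0.
Solving gives x = 6 or x = -1.
Check each candidate in the original equation:
  x = 6: √(25) = 5, while -x + 1 = -5 — extraneous.
  x = -1: √(4) = 2, while -x + 1 = 2 — valid.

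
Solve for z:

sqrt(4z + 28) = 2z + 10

z = -3

Square both sides: 4z + 28 = (2z + 10)^2.
Expand and rearrange: 4z^2 + 36z + 72 = 0.
Solving gives z = -3 or z = -6.
Check each candidate in the original equation:
  z = -3: sqrt(16) = 4, while 2z + 10 = 4 — valid.
  z = -6: sqrt(4) = 2, while 2z + 10 = -2 — extraneous.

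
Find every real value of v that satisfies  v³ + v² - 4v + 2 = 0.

v = -2.7321 or v = 0.7321 or v = 1

Possible rational roots are divisors of 2. Testing v = 1 gives 0, so (v - 1) is a factor.
Divide: v³ + v² - 4v + 2 = (v - 1)(v² + 2v - 2).
Apply the quadratic formula to v² + 2v - 2 = 0: v = (-2 ± √12)/2, i.e. v ≈ 0.7321 or v ≈ -2.7321.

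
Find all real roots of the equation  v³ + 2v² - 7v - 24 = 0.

Possible rational roots are divisors of -24. Testing v = 3 gives 0, so (v - 3) is a factor.
Divide: v³ + 2v² - 7v - 24 = (v - 3)(v² + 5v + 8).
The quadratic v² + 5v + 8 has discriminant -7 < 0, so no further real roots.

v = 3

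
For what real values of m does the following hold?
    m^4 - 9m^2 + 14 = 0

Let u = m^2. The equation becomes u^2 - 9u + 14 = 0.
Factor: (u - 2)(u - 7) = 0, so u = 2 or u = 7.
m^2 = 2 gives m = +/-sqrt(2) ~= +/-1.4142.
m^2 = 7 gives m = +/-sqrt(7) ~= +/-2.6458.

m = -2.6458 or m = -1.4142 or m = 1.4142 or m = 2.6458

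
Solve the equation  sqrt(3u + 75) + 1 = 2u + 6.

Isolate the radical: sqrt(3u + 75) = 2u + 5.
Square both sides: 3u + 75 = (2u + 5)^2.
Expand and rearrange: 4u^2 + 17u - 50 = 0.
Solving gives u = 2 or u = -6.25.
Check each candidate in the original equation:
  u = 2: sqrt(81) = 9, while 2u + 5 = 9 — valid.
  u = -6.25: sqrt(56.25) = 7.5, while 2u + 5 = -7.5 — extraneous.

u = 2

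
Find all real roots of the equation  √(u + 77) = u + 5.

u = 4

Square both sides: u + 77 = (u + 5)².
Expand and rearrange: u² + 9u - 52 = 0.
Solving gives u = 4 or u = -13.
Check each candidate in the original equation:
  u = 4: √(81) = 9, while u + 5 = 9 — valid.
  u = -13: √(64) = 8, while u + 5 = -8 — extraneous.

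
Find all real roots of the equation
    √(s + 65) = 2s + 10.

Square both sides: s + 65 = (2s + 10)².
Expand and rearrange: 4s² + 39s + 35 = 0.
Solving gives s = -1 or s = -8.75.
Check each candidate in the original equation:
  s = -1: √(64) = 8, while 2s + 10 = 8 — valid.
  s = -8.75: √(56.25) = 7.5, while 2s + 10 = -7.5 — extraneous.

s = -1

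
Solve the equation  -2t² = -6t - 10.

t = -1.1926 or t = 4.1926

Rearrange to standard form: -2t² + 6t + 10 = 0.
Discriminant: (6)² − 4·(-2)·10 = 116.
Quadratic formula: t = (-6 ± √116) / (-4).
So t = 3/2 - √(29)/2 ≈ -1.1926 or t = 3/2 + √(29)/2 ≈ 4.1926.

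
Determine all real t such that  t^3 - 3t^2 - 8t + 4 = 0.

t = -2 or t = 0.4384 or t = 4.5616

Possible rational roots are divisors of 4. Testing t = -2 gives 0, so (t + 2) is a factor.
Divide: t^3 - 3t^2 - 8t + 4 = (t + 2)(t^2 - 5t + 2).
Apply the quadratic formula to t^2 - 5t + 2 = 0: t = (5 +/- sqrt(17))/2, i.e. t ~= 4.5616 or t ~= 0.4384.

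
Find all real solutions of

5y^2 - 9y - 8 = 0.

Discriminant: (-9)^2 - 4*5*(-8) = 241.
Quadratic formula: y = (9 +/- sqrt(241)) / 10.
So y = 9/10 + sqrt(241)/10 ~= 2.4524 or y = 9/10 - sqrt(241)/10 ~= -0.6524.

y = -0.6524 or y = 2.4524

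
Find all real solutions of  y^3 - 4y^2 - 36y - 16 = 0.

Possible rational roots are divisors of -16. Testing y = -4 gives 0, so (y + 4) is a factor.
Divide: y^3 - 4y^2 - 36y - 16 = (y + 4)(y^2 - 8y - 4).
Apply the quadratic formula to y^2 - 8y - 4 = 0: y = (8 +/- sqrt(80))/2, i.e. y ~= 8.4721 or y ~= -0.4721.

y = -4 or y = -0.4721 or y = 8.4721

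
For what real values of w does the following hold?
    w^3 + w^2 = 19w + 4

w = -4.7913 or w = -0.2087 or w = 4

Rearrange: w^3 + w^2 - 19w - 4 = 0.
Possible rational roots are divisors of -4. Testing w = 4 gives 0, so (w - 4) is a factor.
Divide: w^3 + w^2 - 19w - 4 = (w - 4)(w^2 + 5w + 1).
Apply the quadratic formula to w^2 + 5w + 1 = 0: w = (-5 +/- sqrt(21))/2, i.e. w ~= -0.2087 or w ~= -4.7913.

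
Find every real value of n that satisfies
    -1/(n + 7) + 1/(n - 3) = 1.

n = -7.9161 or n = 3.9161

Multiply both sides by (n + 7)(n - 3):
-(n - 3) + (n + 7) = (n + 7)(n - 3).
Expand and collect terms: n² + 4n - 31 = 0.
By the quadratic formula, n = (-4 ± √140) / 2, so n ≈ 3.9161 or n ≈ -7.9161.
Neither value makes a denominator zero (n ≠ -7, n ≠ 3), so both are valid.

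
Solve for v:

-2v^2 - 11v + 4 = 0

v = -5.8423 or v = 0.3423

Discriminant: (-11)^2 - 4*(-2)*4 = 153.
Quadratic formula: v = (11 +/- sqrt(153)) / (-4).
So v = -3*sqrt(17)/4 - 11/4 ~= -5.8423 or v = -11/4 + 3*sqrt(17)/4 ~= 0.3423.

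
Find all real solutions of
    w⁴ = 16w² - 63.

Let u = w². The equation becomes u² - 16u + 63 = 0.
Factor: (u - 7)(u - 9) = 0, so u = 7 or u = 9.
w² = 7 gives w = ±√(7) ≈ ±2.6458.
w² = 9 gives w = ±3.

w = -3 or w = -2.6458 or w = 2.6458 or w = 3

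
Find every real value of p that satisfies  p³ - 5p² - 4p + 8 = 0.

Possible rational roots are divisors of 8. Testing p = 1 gives 0, so (p - 1) is a factor.
Divide: p³ - 5p² - 4p + 8 = (p - 1)(p² - 4p - 8).
Apply the quadratic formula to p² - 4p - 8 = 0: p = (4 ± √48)/2, i.e. p ≈ 5.4641 or p ≈ -1.4641.

p = -1.4641 or p = 1 or p = 5.4641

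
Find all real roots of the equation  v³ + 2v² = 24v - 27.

Rearrange: v³ + 2v² - 24v + 27 = 0.
Possible rational roots are divisors of 27. Testing v = 3 gives 0, so (v - 3) is a factor.
Divide: v³ + 2v² - 24v + 27 = (v - 3)(v² + 5v - 9).
Apply the quadratic formula to v² + 5v - 9 = 0: v = (-5 ± √61)/2, i.e. v ≈ 1.4051 or v ≈ -6.4051.

v = -6.4051 or v = 1.4051 or v = 3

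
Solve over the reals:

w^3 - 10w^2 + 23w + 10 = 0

w = -0.3723 or w = 5 or w = 5.3723

Possible rational roots are divisors of 10. Testing w = 5 gives 0, so (w - 5) is a factor.
Divide: w^3 - 10w^2 + 23w + 10 = (w - 5)(w^2 - 5w - 2).
Apply the quadratic formula to w^2 - 5w - 2 = 0: w = (5 +/- sqrt(33))/2, i.e. w ~= 5.3723 or w ~= -0.3723.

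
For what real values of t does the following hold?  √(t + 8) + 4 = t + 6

t = 1

Isolate the radical: √(t + 8) = t + 2.
Square both sides: t + 8 = (t + 2)².
Expand and rearrange: t² + 3t - 4 = 0.
Solving gives t = 1 or t = -4.
Check each candidate in the original equation:
  t = 1: √(9) = 3, while t + 2 = 3 — valid.
  t = -4: √(4) = 2, while t + 2 = -2 — extraneous.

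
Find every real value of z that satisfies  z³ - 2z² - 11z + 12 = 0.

Possible rational roots are divisors of 12. Testing z = 4 gives 0, so (z - 4) is a factor.
Divide: z³ - 2z² - 11z + 12 = (z - 4)(z² + 2z - 3).
Factor the quadratic: z = 1 or z = -3.

z = -3 or z = 1 or z = 4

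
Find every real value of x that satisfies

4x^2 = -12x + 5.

Rearrange to standard form: 4x^2 + 12x - 5 = 0.
Discriminant: (12)^2 - 4*4*(-5) = 224.
Quadratic formula: x = (-12 +/- sqrt(224)) / 8.
So x = -3/2 + sqrt(14)/2 ~= 0.3708 or x = -sqrt(14)/2 - 3/2 ~= -3.3708.

x = -3.3708 or x = 0.3708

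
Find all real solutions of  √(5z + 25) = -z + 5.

Square both sides: 5z + 25 = (-z + 5)².
Expand and rearrange: z² - 15z = 0.
Solving gives z = 15 or z = 0.
Check each candidate in the original equation:
  z = 15: √(100) = 10, while -z + 5 = -10 — extraneous.
  z = 0: √(25) = 5, while -z + 5 = 5 — valid.

z = 0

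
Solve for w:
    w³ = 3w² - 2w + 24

Rearrange: w³ - 3w² + 2w - 24 = 0.
Possible rational roots are divisors of -24. Testing w = 4 gives 0, so (w - 4) is a factor.
Divide: w³ - 3w² + 2w - 24 = (w - 4)(w² + w + 6).
The quadratic w² + w + 6 has discriminant -23 < 0, so no further real roots.

w = 4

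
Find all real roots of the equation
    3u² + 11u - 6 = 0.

Discriminant: (11)² − 4·3·(-6) = 193.
Quadratic formula: u = (-11 ± √193) / 6.
So u = -11/6 + √(193)/6 ≈ 0.4821 or u = -√(193)/6 - 11/6 ≈ -4.1487.

u = -4.1487 or u = 0.4821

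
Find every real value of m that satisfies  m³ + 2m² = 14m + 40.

Rearrange: m³ + 2m² - 14m - 40 = 0.
Possible rational roots are divisors of -40. Testing m = 4 gives 0, so (m - 4) is a factor.
Divide: m³ + 2m² - 14m - 40 = (m - 4)(m² + 6m + 10).
The quadratic m² + 6m + 10 has discriminant -4 < 0, so no further real roots.

m = 4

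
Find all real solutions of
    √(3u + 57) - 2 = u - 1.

u = 8

Isolate the radical: √(3u + 57) = u + 1.
Square both sides: 3u + 57 = (u + 1)².
Expand and rearrange: u² - u - 56 = 0.
Solving gives u = 8 or u = -7.
Check each candidate in the original equation:
  u = 8: √(81) = 9, while u + 1 = 9 — valid.
  u = -7: √(36) = 6, while u + 1 = -6 — extraneous.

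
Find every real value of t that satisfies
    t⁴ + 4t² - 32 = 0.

Let u = t². The equation becomes u² + 4u - 32 = 0.
Factor: (u + 8)(u - 4) = 0, so u = -8 or u = 4.
t² = -8 < 0 has no real solution.
t² = 4 gives t = ±2.

t = -2 or t = 2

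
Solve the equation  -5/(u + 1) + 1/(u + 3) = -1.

Multiply both sides by (u + 1)(u + 3):
-5(u + 3) + (u + 1) = -(u + 1)(u + 3).
Expand and collect terms: -u^2 + 11 = 0.
By the quadratic formula, u = (0 +/- sqrt(44)) / -2, so u ~= -3.3166 or u ~= 3.3166.
Neither value makes a denominator zero (u != -1, u != -3), so both are valid.

u = -3.3166 or u = 3.3166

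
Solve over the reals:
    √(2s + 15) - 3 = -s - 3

Isolate the radical: √(2s + 15) = -s.
Square both sides: 2s + 15 = (-s)².
Expand and rearrange: s² - 2s - 15 = 0.
Solving gives s = 5 or s = -3.
Check each candidate in the original equation:
  s = 5: √(25) = 5, while -s = -5 — extraneous.
  s = -3: √(9) = 3, while -s = 3 — valid.

s = -3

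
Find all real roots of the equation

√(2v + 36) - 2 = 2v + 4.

Isolate the radical: √(2v + 36) = 2v + 6.
Square both sides: 2v + 36 = (2v + 6)².
Expand and rearrange: 4v² + 22v = 0.
Solving gives v = 0 or v = -5.5.
Check each candidate in the original equation:
  v = 0: √(36) = 6, while 2v + 6 = 6 — valid.
  v = -5.5: √(25) = 5, while 2v + 6 = -5 — extraneous.

v = 0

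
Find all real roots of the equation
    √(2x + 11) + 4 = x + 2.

Isolate the radical: √(2x + 11) = x - 2.
Square both sides: 2x + 11 = (x - 2)².
Expand and rearrange: x² - 6x - 7 = 0.
Solving gives x = 7 or x = -1.
Check each candidate in the original equation:
  x = 7: √(25) = 5, while x - 2 = 5 — valid.
  x = -1: √(9) = 3, while x - 2 = -3 — extraneous.

x = 7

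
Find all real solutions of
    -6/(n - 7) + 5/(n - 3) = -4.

n = 2.0403 or n = 8.2097

Multiply both sides by (n - 7)(n - 3):
-6(n - 3) + 5(n - 7) = -4(n - 7)(n - 3).
Expand and collect terms: -4n^2 + 41n - 67 = 0.
By the quadratic formula, n = (-41 +/- sqrt(609)) / -8, so n ~= 2.0403 or n ~= 8.2097.
Neither value makes a denominator zero (n != 7, n != 3), so both are valid.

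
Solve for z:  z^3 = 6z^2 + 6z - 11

z = -1.6533 or z = 1 or z = 6.6533

Rearrange: z^3 - 6z^2 - 6z + 11 = 0.
Possible rational roots are divisors of 11. Testing z = 1 gives 0, so (z - 1) is a factor.
Divide: z^3 - 6z^2 - 6z + 11 = (z - 1)(z^2 - 5z - 11).
Apply the quadratic formula to z^2 - 5z - 11 = 0: z = (5 +/- sqrt(69))/2, i.e. z ~= 6.6533 or z ~= -1.6533.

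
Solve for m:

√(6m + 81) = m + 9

m = 0

Square both sides: 6m + 81 = (m + 9)².
Expand and rearrange: m² + 12m = 0.
Solving gives m = 0 or m = -12.
Check each candidate in the original equation:
  m = 0: √(81) = 9, while m + 9 = 9 — valid.
  m = -12: √(9) = 3, while m + 9 = -3 — extraneous.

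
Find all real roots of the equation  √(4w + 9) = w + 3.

w = -2 or w = 0

Square both sides: 4w + 9 = (w + 3)².
Expand and rearrange: w² + 2w = 0.
Solving gives w = 0 or w = -2.
Check each candidate in the original equation:
  w = 0: √(9) = 3, while w + 3 = 3 — valid.
  w = -2: √(1) = 1, while w + 3 = 1 — valid.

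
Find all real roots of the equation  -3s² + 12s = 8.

Rearrange to standard form: -3s² + 12s - 8 = 0.
Discriminant: (12)² − 4·(-3)·(-8) = 48.
Quadratic formula: s = (-12 ± √48) / (-6).
So s = 2 - 2·√(3)/3 ≈ 0.8453 or s = 2·√(3)/3 + 2 ≈ 3.1547.

s = 0.8453 or s = 3.1547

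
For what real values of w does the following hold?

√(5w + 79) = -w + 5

Square both sides: 5w + 79 = (-w + 5)².
Expand and rearrange: w² - 15w - 54 = 0.
Solving gives w = 18 or w = -3.
Check each candidate in the original equation:
  w = 18: √(169) = 13, while -w + 5 = -13 — extraneous.
  w = -3: √(64) = 8, while -w + 5 = 8 — valid.

w = -3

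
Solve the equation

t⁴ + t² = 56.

Let u = t². The equation becomes u² + u - 56 = 0.
Factor: (u - 7)(u + 8) = 0, so u = 7 or u = -8.
t² = 7 gives t = ±√(7) ≈ ±2.6458.
t² = -8 < 0 has no real solution.

t = -2.6458 or t = 2.6458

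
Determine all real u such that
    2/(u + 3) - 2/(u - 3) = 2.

u = -1.7321 or u = 1.7321

Multiply both sides by (u + 3)(u - 3):
2(u - 3) - 2(u + 3) = 2(u + 3)(u - 3).
Expand and collect terms: 2u^2 - 6 = 0.
By the quadratic formula, u = (0 +/- sqrt(48)) / 4, so u ~= 1.7321 or u ~= -1.7321.
Neither value makes a denominator zero (u != -3, u != 3), so both are valid.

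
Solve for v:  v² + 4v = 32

Bring every term to one side: v² + 4v - 32 = 0.
Factor: (v + 8)(v - 4) = 0.
So v = -8 or v = 4.

v = -8 or v = 4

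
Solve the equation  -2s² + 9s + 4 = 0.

s = -0.4075 or s = 4.9075

Discriminant: (9)² − 4·(-2)·4 = 113.
Quadratic formula: s = (-9 ± √113) / (-4).
So s = 9/4 - √(113)/4 ≈ -0.4075 or s = 9/4 + √(113)/4 ≈ 4.9075.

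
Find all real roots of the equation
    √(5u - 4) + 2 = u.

u = 8

Isolate the radical: √(5u - 4) = u - 2.
Square both sides: 5u - 4 = (u - 2)².
Expand and rearrange: u² - 9u + 8 = 0.
Solving gives u = 8 or u = 1.
Check each candidate in the original equation:
  u = 8: √(36) = 6, while u - 2 = 6 — valid.
  u = 1: √(1) = 1, while u - 2 = -1 — extraneous.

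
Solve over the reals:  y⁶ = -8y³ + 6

y = -2.056 or y = 0.8838

Let u = y³. The equation becomes u² + 8u - 6 = 0.
By the quadratic formula, u = -4 + √(22) or u = -√(22) - 4.
y³ = -4 + √(22) gives y = ∛(-4 + √(22)) ≈ 0.8838.
y³ = -√(22) - 4 gives y = -∛(4 + √(22)) ≈ -2.056.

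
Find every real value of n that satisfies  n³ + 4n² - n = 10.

Rearrange: n³ + 4n² - n - 10 = 0.
Possible rational roots are divisors of -10. Testing n = -2 gives 0, so (n + 2) is a factor.
Divide: n³ + 4n² - n - 10 = (n + 2)(n² + 2n - 5).
Apply the quadratic formula to n² + 2n - 5 = 0: n = (-2 ± √24)/2, i.e. n ≈ 1.4495 or n ≈ -3.4495.

n = -3.4495 or n = -2 or n = 1.4495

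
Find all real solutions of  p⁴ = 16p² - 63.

p = -3 or p = -2.6458 or p = 2.6458 or p = 3

Let u = p². The equation becomes u² - 16u + 63 = 0.
Factor: (u - 7)(u - 9) = 0, so u = 7 or u = 9.
p² = 7 gives p = ±√(7) ≈ ±2.6458.
p² = 9 gives p = ±3.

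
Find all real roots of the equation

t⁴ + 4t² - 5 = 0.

t = -1 or t = 1

Let u = t². The equation becomes u² + 4u - 5 = 0.
Factor: (u + 5)(u - 1) = 0, so u = -5 or u = 1.
t² = -5 < 0 has no real solution.
t² = 1 gives t = ±1.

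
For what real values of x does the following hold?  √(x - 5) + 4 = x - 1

x = 5 or x = 6

Isolate the radical: √(x - 5) = x - 5.
Square both sides: x - 5 = (x - 5)².
Expand and rearrange: x² - 11x + 30 = 0.
Solving gives x = 6 or x = 5.
Check each candidate in the original equation:
  x = 6: √(1) = 1, while x - 5 = 1 — valid.
  x = 5: √(0) = 0, while x - 5 = 0 — valid.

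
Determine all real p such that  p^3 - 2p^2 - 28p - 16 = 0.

Possible rational roots are divisors of -16. Testing p = -4 gives 0, so (p + 4) is a factor.
Divide: p^3 - 2p^2 - 28p - 16 = (p + 4)(p^2 - 6p - 4).
Apply the quadratic formula to p^2 - 6p - 4 = 0: p = (6 +/- sqrt(52))/2, i.e. p ~= 6.6056 or p ~= -0.6056.

p = -4 or p = -0.6056 or p = 6.6056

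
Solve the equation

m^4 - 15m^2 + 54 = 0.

m = -3 or m = -2.4495 or m = 2.4495 or m = 3

Let u = m^2. The equation becomes u^2 - 15u + 54 = 0.
Factor: (u - 6)(u - 9) = 0, so u = 6 or u = 9.
m^2 = 6 gives m = +/-sqrt(6) ~= +/-2.4495.
m^2 = 9 gives m = +/-3.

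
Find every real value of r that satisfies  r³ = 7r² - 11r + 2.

r = 0.2087 or r = 2 or r = 4.7913

Rearrange: r³ - 7r² + 11r - 2 = 0.
Possible rational roots are divisors of -2. Testing r = 2 gives 0, so (r - 2) is a factor.
Divide: r³ - 7r² + 11r - 2 = (r - 2)(r² - 5r + 1).
Apply the quadratic formula to r² - 5r + 1 = 0: r = (5 ± √21)/2, i.e. r ≈ 4.7913 or r ≈ 0.2087.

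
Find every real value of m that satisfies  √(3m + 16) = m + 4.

Square both sides: 3m + 16 = (m + 4)².
Expand and rearrange: m² + 5m = 0.
Solving gives m = 0 or m = -5.
Check each candidate in the original equation:
  m = 0: √(16) = 4, while m + 4 = 4 — valid.
  m = -5: √(1) = 1, while m + 4 = -1 — extraneous.

m = 0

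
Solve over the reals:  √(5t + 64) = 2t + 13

Square both sides: 5t + 64 = (2t + 13)².
Expand and rearrange: 4t² + 47t + 105 = 0.
Solving gives t = -3 or t = -8.75.
Check each candidate in the original equation:
  t = -3: √(49) = 7, while 2t + 13 = 7 — valid.
  t = -8.75: √(20.25) = 4.5, while 2t + 13 = -4.5 — extraneous.

t = -3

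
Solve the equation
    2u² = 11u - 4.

Rearrange to standard form: 2u² - 11u + 4 = 0.
Discriminant: (-11)² − 4·2·4 = 89.
Quadratic formula: u = (11 ± √89) / 4.
So u = √(89)/4 + 11/4 ≈ 5.1085 or u = 11/4 - √(89)/4 ≈ 0.3915.

u = 0.3915 or u = 5.1085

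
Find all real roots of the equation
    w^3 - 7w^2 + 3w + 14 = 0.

w = -1.1401 or w = 2 or w = 6.1401

Possible rational roots are divisors of 14. Testing w = 2 gives 0, so (w - 2) is a factor.
Divide: w^3 - 7w^2 + 3w + 14 = (w - 2)(w^2 - 5w - 7).
Apply the quadratic formula to w^2 - 5w - 7 = 0: w = (5 +/- sqrt(53))/2, i.e. w ~= 6.1401 or w ~= -1.1401.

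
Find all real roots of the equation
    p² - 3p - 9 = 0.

Discriminant: (-3)² − 4·1·(-9) = 45.
Quadratic formula: p = (3 ± √45) / 2.
So p = 3/2 + 3·√(5)/2 ≈ 4.8541 or p = 3/2 - 3·√(5)/2 ≈ -1.8541.

p = -1.8541 or p = 4.8541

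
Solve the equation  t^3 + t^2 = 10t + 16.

Rearrange: t^3 + t^2 - 10t - 16 = 0.
Possible rational roots are divisors of -16. Testing t = -2 gives 0, so (t + 2) is a factor.
Divide: t^3 + t^2 - 10t - 16 = (t + 2)(t^2 - t - 8).
Apply the quadratic formula to t^2 - t - 8 = 0: t = (1 +/- sqrt(33))/2, i.e. t ~= 3.3723 or t ~= -2.3723.

t = -2.3723 or t = -2 or t = 3.3723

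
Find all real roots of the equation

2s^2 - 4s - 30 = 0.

Factor: 2(s + 3)(s - 5) = 0.
So s = -3 or s = 5.

s = -3 or s = 5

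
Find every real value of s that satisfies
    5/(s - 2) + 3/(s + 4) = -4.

Multiply both sides by (s - 2)(s + 4):
5(s + 4) + 3(s - 2) = -4(s - 2)(s + 4).
Expand and collect terms: -4s² - 16s + 18 = 0.
By the quadratic formula, s = (16 ± √544) / -8, so s ≈ -4.9155 or s ≈ 0.9155.
Neither value makes a denominator zero (s ≠ 2, s ≠ -4), so both are valid.

s = -4.9155 or s = 0.9155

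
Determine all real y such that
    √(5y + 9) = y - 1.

Square both sides: 5y + 9 = (y - 1)².
Expand and rearrange: y² - 7y - 8 = 0.
Solving gives y = 8 or y = -1.
Check each candidate in the original equation:
  y = 8: √(49) = 7, while y - 1 = 7 — valid.
  y = -1: √(4) = 2, while y - 1 = -2 — extraneous.

y = 8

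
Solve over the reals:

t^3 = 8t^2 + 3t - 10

t = -1.217 or t = 1 or t = 8.217

Rearrange: t^3 - 8t^2 - 3t + 10 = 0.
Possible rational roots are divisors of 10. Testing t = 1 gives 0, so (t - 1) is a factor.
Divide: t^3 - 8t^2 - 3t + 10 = (t - 1)(t^2 - 7t - 10).
Apply the quadratic formula to t^2 - 7t - 10 = 0: t = (7 +/- sqrt(89))/2, i.e. t ~= 8.217 or t ~= -1.217.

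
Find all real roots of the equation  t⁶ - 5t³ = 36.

t = -1.5874 or t = 2.0801

Let u = t³. The equation becomes u² - 5u - 36 = 0.
Factor: (u + 4)(u - 9) = 0, so u = -4 or u = 9.
t³ = -4 gives t = -∛(4) ≈ -1.5874.
t³ = 9 gives t = ∛(9) ≈ 2.0801.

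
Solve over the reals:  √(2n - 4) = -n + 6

n = 4

Square both sides: 2n - 4 = (-n + 6)².
Expand and rearrange: n² - 14n + 40 = 0.
Solving gives n = 10 or n = 4.
Check each candidate in the original equation:
  n = 10: √(16) = 4, while -n + 6 = -4 — extraneous.
  n = 4: √(4) = 2, while -n + 6 = 2 — valid.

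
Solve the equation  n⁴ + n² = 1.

Let u = n². The equation becomes u² + u - 1 = 0.
By the quadratic formula, u = -1/2 + √(5)/2 or u = -√(5)/2 - 1/2.
n² = -1/2 + √(5)/2 gives n = ±√(-1/2 + √(5)/2) ≈ ±0.7862.
n² = -√(5)/2 - 1/2 < 0 has no real solution.

n = -0.7862 or n = 0.7862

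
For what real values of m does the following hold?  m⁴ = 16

m = -2 or m = 2

Let u = m². The equation becomes u² - 16 = 0.
Factor: (u + 4)(u - 4) = 0, so u = -4 or u = 4.
m² = -4 < 0 has no real solution.
m² = 4 gives m = ±2.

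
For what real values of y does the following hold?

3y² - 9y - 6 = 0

y = -0.5616 or y = 3.5616

Discriminant: (-9)² − 4·3·(-6) = 153.
Quadratic formula: y = (9 ± √153) / 6.
So y = 3/2 + √(17)/2 ≈ 3.5616 or y = 3/2 - √(17)/2 ≈ -0.5616.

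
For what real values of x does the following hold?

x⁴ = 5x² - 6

Let u = x². The equation becomes u² - 5u + 6 = 0.
Factor: (u - 2)(u - 3) = 0, so u = 2 or u = 3.
x² = 2 gives x = ±√(2) ≈ ±1.4142.
x² = 3 gives x = ±√(3) ≈ ±1.7321.

x = -1.7321 or x = -1.4142 or x = 1.4142 or x = 1.7321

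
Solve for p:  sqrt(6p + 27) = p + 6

p = -3

Square both sides: 6p + 27 = (p + 6)^2.
Expand and rearrange: p^2 + 6p + 9 = 0.
This gives the repeated root p = -3.
Check in the original equation:
  p = -3: sqrt(9) = 3, while p + 6 = 3 — valid.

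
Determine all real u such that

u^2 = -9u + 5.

Rearrange to standard form: u^2 + 9u - 5 = 0.
Discriminant: (9)^2 - 4*1*(-5) = 101.
Quadratic formula: u = (-9 +/- sqrt(101)) / 2.
So u = -9/2 + sqrt(101)/2 ~= 0.5249 or u = -sqrt(101)/2 - 9/2 ~= -9.5249.

u = -9.5249 or u = 0.5249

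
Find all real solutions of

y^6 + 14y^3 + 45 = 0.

Let u = y^3. The equation becomes u^2 + 14u + 45 = 0.
Factor: (u + 9)(u + 5) = 0, so u = -9 or u = -5.
y^3 = -9 gives y = -(9)^(1/3) ~= -2.0801.
y^3 = -5 gives y = -(5)^(1/3) ~= -1.71.

y = -2.0801 or y = -1.71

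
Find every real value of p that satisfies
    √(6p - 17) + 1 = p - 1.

Isolate the radical: √(6p - 17) = p - 2.
Square both sides: 6p - 17 = (p - 2)².
Expand and rearrange: p² - 10p + 21 = 0.
Solving gives p = 7 or p = 3.
Check each candidate in the original equation:
  p = 7: √(25) = 5, while p - 2 = 5 — valid.
  p = 3: √(1) = 1, while p - 2 = 1 — valid.

p = 3 or p = 7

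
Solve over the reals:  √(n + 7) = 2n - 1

Square both sides: n + 7 = (2n - 1)².
Expand and rearrange: 4n² - 5n - 6 = 0.
Solving gives n = 2 or n = -0.75.
Check each candidate in the original equation:
  n = 2: √(9) = 3, while 2n - 1 = 3 — valid.
  n = -0.75: √(6.25) = 2.5, while 2n - 1 = -2.5 — extraneous.

n = 2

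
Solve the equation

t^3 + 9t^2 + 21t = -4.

t = -4.7913 or t = -4 or t = -0.2087

Rearrange: t^3 + 9t^2 + 21t + 4 = 0.
Possible rational roots are divisors of 4. Testing t = -4 gives 0, so (t + 4) is a factor.
Divide: t^3 + 9t^2 + 21t + 4 = (t + 4)(t^2 + 5t + 1).
Apply the quadratic formula to t^2 + 5t + 1 = 0: t = (-5 +/- sqrt(21))/2, i.e. t ~= -0.2087 or t ~= -4.7913.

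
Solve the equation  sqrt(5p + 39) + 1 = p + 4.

p = 5

Isolate the radical: sqrt(5p + 39) = p + 3.
Square both sides: 5p + 39 = (p + 3)^2.
Expand and rearrange: p^2 + p - 30 = 0.
Solving gives p = 5 or p = -6.
Check each candidate in the original equation:
  p = 5: sqrt(64) = 8, while p + 3 = 8 — valid.
  p = -6: sqrt(9) = 3, while p + 3 = -3 — extraneous.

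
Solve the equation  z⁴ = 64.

z = -2.8284 or z = 2.8284

Let u = z². The equation becomes u² - 64 = 0.
Factor: (u + 8)(u - 8) = 0, so u = -8 or u = 8.
z² = -8 < 0 has no real solution.
z² = 8 gives z = ±2·√(2) ≈ ±2.8284.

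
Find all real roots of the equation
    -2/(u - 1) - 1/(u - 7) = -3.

Multiply both sides by (u - 1)(u - 7):
-2(u - 7) - (u - 1) = -3(u - 1)(u - 7).
Expand and collect terms: -3u² + 27u - 36 = 0.
By the quadratic formula, u = (-27 ± √297) / -6, so u ≈ 1.6277 or u ≈ 7.3723.
Neither value makes a denominator zero (u ≠ 1, u ≠ 7), so both are valid.

u = 1.6277 or u = 7.3723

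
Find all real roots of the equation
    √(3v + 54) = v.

Square both sides: 3v + 54 = (v)².
Expand and rearrange: v² - 3v - 54 = 0.
Solving gives v = 9 or v = -6.
Check each candidate in the original equation:
  v = 9: √(81) = 9, while v = 9 — valid.
  v = -6: √(36) = 6, while v = -6 — extraneous.

v = 9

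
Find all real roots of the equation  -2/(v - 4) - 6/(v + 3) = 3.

Multiply both sides by (v - 4)(v + 3):
-2(v + 3) - 6(v - 4) = 3(v - 4)(v + 3).
Expand and collect terms: 3v² + 5v - 54 = 0.
By the quadratic formula, v = (-5 ± √673) / 6, so v ≈ 3.4904 or v ≈ -5.157.
Neither value makes a denominator zero (v ≠ 4, v ≠ -3), so both are valid.

v = -5.157 or v = 3.4904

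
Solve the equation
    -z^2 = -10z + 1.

Rearrange to standard form: -z^2 + 10z - 1 = 0.
Discriminant: (10)^2 - 4*(-1)*(-1) = 96.
Quadratic formula: z = (-10 +/- sqrt(96)) / (-2).
So z = 5 - 2*sqrt(6) ~= 0.101 or z = 2*sqrt(6) + 5 ~= 9.899.

z = 0.101 or z = 9.899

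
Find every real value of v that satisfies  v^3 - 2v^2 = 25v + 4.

v = -4 or v = -0.1623 or v = 6.1623

Rearrange: v^3 - 2v^2 - 25v - 4 = 0.
Possible rational roots are divisors of -4. Testing v = -4 gives 0, so (v + 4) is a factor.
Divide: v^3 - 2v^2 - 25v - 4 = (v + 4)(v^2 - 6v - 1).
Apply the quadratic formula to v^2 - 6v - 1 = 0: v = (6 +/- sqrt(40))/2, i.e. v ~= 6.1623 or v ~= -0.1623.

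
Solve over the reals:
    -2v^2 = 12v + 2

Rearrange to standard form: -2v^2 - 12v - 2 = 0.
Discriminant: (-12)^2 - 4*(-2)*(-2) = 128.
Quadratic formula: v = (12 +/- sqrt(128)) / (-4).
So v = -3 - 2*sqrt(2) ~= -5.8284 or v = -3 + 2*sqrt(2) ~= -0.1716.

v = -5.8284 or v = -0.1716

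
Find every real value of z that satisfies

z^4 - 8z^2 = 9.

Let u = z^2. The equation becomes u^2 - 8u - 9 = 0.
Factor: (u + 1)(u - 9) = 0, so u = -1 or u = 9.
z^2 = -1 < 0 has no real solution.
z^2 = 9 gives z = +/-3.

z = -3 or z = 3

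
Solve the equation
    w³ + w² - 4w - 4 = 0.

Possible rational roots are divisors of -4. Testing w = -1 gives 0, so (w + 1) is a factor.
Divide: w³ + w² - 4w - 4 = (w + 1)(w² - 4).
Factor the quadratic: w = 2 or w = -2.

w = -2 or w = -1 or w = 2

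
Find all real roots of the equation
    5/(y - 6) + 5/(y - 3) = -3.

y = 0.5911 or y = 5.0756

Multiply both sides by (y - 6)(y - 3):
5(y - 3) + 5(y - 6) = -3(y - 6)(y - 3).
Expand and collect terms: -3y² + 17y - 9 = 0.
By the quadratic formula, y = (-17 ± √181) / -6, so y ≈ 0.5911 or y ≈ 5.0756.
Neither value makes a denominator zero (y ≠ 6, y ≠ 3), so both are valid.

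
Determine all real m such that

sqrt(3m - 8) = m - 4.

m = 8

Square both sides: 3m - 8 = (m - 4)^2.
Expand and rearrange: m^2 - 11m + 24 = 0.
Solving gives m = 8 or m = 3.
Check each candidate in the original equation:
  m = 8: sqrt(16) = 4, while m - 4 = 4 — valid.
  m = 3: sqrt(1) = 1, while m - 4 = -1 — extraneous.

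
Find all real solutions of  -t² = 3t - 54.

t = -9 or t = 6

Bring every term to one side: -t² - 3t + 54 = 0.
Factor: -1(t + 9)(t - 6) = 0.
So t = -9 or t = 6.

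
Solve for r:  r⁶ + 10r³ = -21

Let u = r³. The equation becomes u² + 10u + 21 = 0.
Factor: (u + 3)(u + 7) = 0, so u = -3 or u = -7.
r³ = -3 gives r = -∛(3) ≈ -1.4422.
r³ = -7 gives r = -∛(7) ≈ -1.9129.

r = -1.9129 or r = -1.4422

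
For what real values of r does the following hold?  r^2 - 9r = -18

r = 3 or r = 6

Bring every term to one side: r^2 - 9r + 18 = 0.
Factor: (r - 6)(r - 3) = 0.
So r = 6 or r = 3.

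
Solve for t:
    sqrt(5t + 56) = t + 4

Square both sides: 5t + 56 = (t + 4)^2.
Expand and rearrange: t^2 + 3t - 40 = 0.
Solving gives t = 5 or t = -8.
Check each candidate in the original equation:
  t = 5: sqrt(81) = 9, while t + 4 = 9 — valid.
  t = -8: sqrt(16) = 4, while t + 4 = -4 — extraneous.

t = 5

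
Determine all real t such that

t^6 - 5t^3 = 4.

t = -0.8886 or t = 1.7865

Let u = t^3. The equation becomes u^2 - 5u - 4 = 0.
By the quadratic formula, u = 5/2 + sqrt(41)/2 or u = 5/2 - sqrt(41)/2.
t^3 = 5/2 + sqrt(41)/2 gives t = (5/2 + sqrt(41)/2)^(1/3) ~= 1.7865.
t^3 = 5/2 - sqrt(41)/2 gives t = -(-5/2 + sqrt(41)/2)^(1/3) ~= -0.8886.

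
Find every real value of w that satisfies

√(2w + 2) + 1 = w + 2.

w = -1 or w = 1

Isolate the radical: √(2w + 2) = w + 1.
Square both sides: 2w + 2 = (w + 1)².
Expand and rearrange: w² - 1 = 0.
Solving gives w = 1 or w = -1.
Check each candidate in the original equation:
  w = 1: √(4) = 2, while w + 1 = 2 — valid.
  w = -1: √(0) = 0, while w + 1 = 0 — valid.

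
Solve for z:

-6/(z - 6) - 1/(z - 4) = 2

z = 2 or z = 4.5

Multiply both sides by (z - 6)(z - 4):
-6(z - 4) - (z - 6) = 2(z - 6)(z - 4).
Expand and collect terms: 2z² - 13z + 18 = 0.
Factor or apply the quadratic formula: z = 4.5 or z = 2.
Neither value makes a denominator zero (z ≠ 6, z ≠ 4), so both are valid.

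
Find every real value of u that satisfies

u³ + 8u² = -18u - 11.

Rearrange: u³ + 8u² + 18u + 11 = 0.
Possible rational roots are divisors of 11. Testing u = -1 gives 0, so (u + 1) is a factor.
Divide: u³ + 8u² + 18u + 11 = (u + 1)(u² + 7u + 11).
Apply the quadratic formula to u² + 7u + 11 = 0: u = (-7 ± √5)/2, i.e. u ≈ -2.382 or u ≈ -4.618.

u = -4.618 or u = -2.382 or u = -1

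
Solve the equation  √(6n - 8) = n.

n = 2 or n = 4

Square both sides: 6n - 8 = (n)².
Expand and rearrange: n² - 6n + 8 = 0.
Solving gives n = 4 or n = 2.
Check each candidate in the original equation:
  n = 4: √(16) = 4, while n = 4 — valid.
  n = 2: √(4) = 2, while n = 2 — valid.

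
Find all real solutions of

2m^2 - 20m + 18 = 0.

Factor: 2(m - 1)(m - 9) = 0.
So m = 1 or m = 9.

m = 1 or m = 9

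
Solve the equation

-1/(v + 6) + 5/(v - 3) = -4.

v = -5.7081 or v = 1.7081

Multiply both sides by (v + 6)(v - 3):
-(v - 3) + 5(v + 6) = -4(v + 6)(v - 3).
Expand and collect terms: -4v² - 16v + 39 = 0.
By the quadratic formula, v = (16 ± √880) / -8, so v ≈ -5.7081 or v ≈ 1.7081.
Neither value makes a denominator zero (v ≠ -6, v ≠ 3), so both are valid.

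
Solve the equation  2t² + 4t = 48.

t = -6 or t = 4

Bring every term to one side: 2t² + 4t - 48 = 0.
Factor: 2(t - 4)(t + 6) = 0.
So t = 4 or t = -6.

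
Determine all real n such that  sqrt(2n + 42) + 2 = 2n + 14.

n = -3

Isolate the radical: sqrt(2n + 42) = 2n + 12.
Square both sides: 2n + 42 = (2n + 12)^2.
Expand and rearrange: 4n^2 + 46n + 102 = 0.
Solving gives n = -3 or n = -8.5.
Check each candidate in the original equation:
  n = -3: sqrt(36) = 6, while 2n + 12 = 6 — valid.
  n = -8.5: sqrt(25) = 5, while 2n + 12 = -5 — extraneous.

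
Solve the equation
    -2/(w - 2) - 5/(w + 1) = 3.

Multiply both sides by (w - 2)(w + 1):
-2(w + 1) - 5(w - 2) = 3(w - 2)(w + 1).
Expand and collect terms: 3w² + 4w - 14 = 0.
By the quadratic formula, w = (-4 ± √184) / 6, so w ≈ 1.5941 or w ≈ -2.9274.
Neither value makes a denominator zero (w ≠ 2, w ≠ -1), so both are valid.

w = -2.9274 or w = 1.5941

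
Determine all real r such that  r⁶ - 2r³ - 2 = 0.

Let u = r³. The equation becomes u² - 2u - 2 = 0.
By the quadratic formula, u = 1 + √(3) or u = 1 - √(3).
r³ = 1 + √(3) gives r = ∛(1 + √(3)) ≈ 1.398.
r³ = 1 - √(3) gives r = -∛(-1 + √(3)) ≈ -0.9013.

r = -0.9013 or r = 1.398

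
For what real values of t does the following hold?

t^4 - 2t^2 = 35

t = -2.6458 or t = 2.6458

Let u = t^2. The equation becomes u^2 - 2u - 35 = 0.
Factor: (u + 5)(u - 7) = 0, so u = -5 or u = 7.
t^2 = -5 < 0 has no real solution.
t^2 = 7 gives t = +/-sqrt(7) ~= +/-2.6458.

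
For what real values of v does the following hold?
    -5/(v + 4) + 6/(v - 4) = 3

v = -5.3736 or v = 5.7069

Multiply both sides by (v + 4)(v - 4):
-5(v - 4) + 6(v + 4) = 3(v + 4)(v - 4).
Expand and collect terms: 3v² - v - 92 = 0.
By the quadratic formula, v = (1 ± √1105) / 6, so v ≈ 5.7069 or v ≈ -5.3736.
Neither value makes a denominator zero (v ≠ -4, v ≠ 4), so both are valid.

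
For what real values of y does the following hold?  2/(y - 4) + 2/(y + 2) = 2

Multiply both sides by (y - 4)(y + 2):
2(y + 2) + 2(y - 4) = 2(y - 4)(y + 2).
Expand and collect terms: 2y² - 8y - 12 = 0.
By the quadratic formula, y = (8 ± √160) / 4, so y ≈ 5.1623 or y ≈ -1.1623.
Neither value makes a denominator zero (y ≠ 4, y ≠ -2), so both are valid.

y = -1.1623 or y = 5.1623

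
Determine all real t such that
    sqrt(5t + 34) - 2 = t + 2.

Isolate the radical: sqrt(5t + 34) = t + 4.
Square both sides: 5t + 34 = (t + 4)^2.
Expand and rearrange: t^2 + 3t - 18 = 0.
Solving gives t = 3 or t = -6.
Check each candidate in the original equation:
  t = 3: sqrt(49) = 7, while t + 4 = 7 — valid.
  t = -6: sqrt(4) = 2, while t + 4 = -2 — extraneous.

t = 3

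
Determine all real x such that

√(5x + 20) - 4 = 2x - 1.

x = 1

Isolate the radical: √(5x + 20) = 2x + 3.
Square both sides: 5x + 20 = (2x + 3)².
Expand and rearrange: 4x² + 7x - 11 = 0.
Solving gives x = 1 or x = -2.75.
Check each candidate in the original equation:
  x = 1: √(25) = 5, while 2x + 3 = 5 — valid.
  x = -2.75: √(6.25) = 2.5, while 2x + 3 = -2.5 — extraneous.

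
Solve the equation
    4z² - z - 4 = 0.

z = -0.8828 or z = 1.1328

Discriminant: (-1)² − 4·4·(-4) = 65.
Quadratic formula: z = (1 ± √65) / 8.
So z = 1/8 + √(65)/8 ≈ 1.1328 or z = 1/8 - √(65)/8 ≈ -0.8828.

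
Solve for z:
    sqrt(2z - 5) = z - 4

z = 7

Square both sides: 2z - 5 = (z - 4)^2.
Expand and rearrange: z^2 - 10z + 21 = 0.
Solving gives z = 7 or z = 3.
Check each candidate in the original equation:
  z = 7: sqrt(9) = 3, while z - 4 = 3 — valid.
  z = 3: sqrt(1) = 1, while z - 4 = -1 — extraneous.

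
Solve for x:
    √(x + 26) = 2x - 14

Square both sides: x + 26 = (2x - 14)².
Expand and rearrange: 4x² - 57x + 170 = 0.
Solving gives x = 10 or x = 4.25.
Check each candidate in the original equation:
  x = 10: √(36) = 6, while 2x - 14 = 6 — valid.
  x = 4.25: √(30.25) = 5.5, while 2x - 14 = -5.5 — extraneous.

x = 10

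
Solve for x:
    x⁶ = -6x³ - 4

Let u = x³. The equation becomes u² + 6u + 4 = 0.
By the quadratic formula, u = -3 + √(5) or u = -3 - √(5).
x³ = -3 + √(5) gives x = -∛(3 - √(5)) ≈ -0.9142.
x³ = -3 - √(5) gives x = -∛(√(5) + 3) ≈ -1.7365.

x = -1.7365 or x = -0.9142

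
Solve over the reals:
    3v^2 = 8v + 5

v = -0.5226 or v = 3.1893

Rearrange to standard form: 3v^2 - 8v - 5 = 0.
Discriminant: (-8)^2 - 4*3*(-5) = 124.
Quadratic formula: v = (8 +/- sqrt(124)) / 6.
So v = 4/3 + sqrt(31)/3 ~= 3.1893 or v = 4/3 - sqrt(31)/3 ~= -0.5226.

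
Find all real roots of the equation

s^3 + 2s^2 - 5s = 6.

s = -3 or s = -1 or s = 2

Rearrange: s^3 + 2s^2 - 5s - 6 = 0.
Possible rational roots are divisors of -6. Testing s = 2 gives 0, so (s - 2) is a factor.
Divide: s^3 + 2s^2 - 5s - 6 = (s - 2)(s^2 + 4s + 3).
Factor the quadratic: s = -1 or s = -3.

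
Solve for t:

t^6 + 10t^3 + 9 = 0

Let u = t^3. The equation becomes u^2 + 10u + 9 = 0.
Factor: (u + 1)(u + 9) = 0, so u = -1 or u = -9.
t^3 = -1 gives t = -1.
t^3 = -9 gives t = -(9)^(1/3) ~= -2.0801.

t = -2.0801 or t = -1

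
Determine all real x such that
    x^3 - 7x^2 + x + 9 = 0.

x = -1 or x = 1.3542 or x = 6.6458

Possible rational roots are divisors of 9. Testing x = -1 gives 0, so (x + 1) is a factor.
Divide: x^3 - 7x^2 + x + 9 = (x + 1)(x^2 - 8x + 9).
Apply the quadratic formula to x^2 - 8x + 9 = 0: x = (8 +/- sqrt(28))/2, i.e. x ~= 6.6458 or x ~= 1.3542.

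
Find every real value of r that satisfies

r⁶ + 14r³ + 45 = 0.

r = -2.0801 or r = -1.71

Let u = r³. The equation becomes u² + 14u + 45 = 0.
Factor: (u + 5)(u + 9) = 0, so u = -5 or u = -9.
r³ = -5 gives r = -∛(5) ≈ -1.71.
r³ = -9 gives r = -∛(9) ≈ -2.0801.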